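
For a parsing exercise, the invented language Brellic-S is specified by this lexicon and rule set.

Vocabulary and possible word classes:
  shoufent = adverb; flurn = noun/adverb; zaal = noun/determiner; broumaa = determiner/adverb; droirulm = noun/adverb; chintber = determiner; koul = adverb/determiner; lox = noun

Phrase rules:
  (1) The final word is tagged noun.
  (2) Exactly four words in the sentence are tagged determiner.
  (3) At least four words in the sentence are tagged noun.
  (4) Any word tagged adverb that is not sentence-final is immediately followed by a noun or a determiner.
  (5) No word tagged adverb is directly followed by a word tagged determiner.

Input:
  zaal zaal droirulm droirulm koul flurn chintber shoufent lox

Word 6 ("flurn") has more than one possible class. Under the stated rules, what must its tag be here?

Candidates per position — 1:zaal {noun,determiner}; 2:zaal {noun,determiner}; 3:droirulm {noun,adverb}; 4:droirulm {noun,adverb}; 5:koul {adverb,determiner}; 6:flurn {noun,adverb}; 7:chintber {determiner}; 8:shoufent {adverb}; 9:lox {noun}.
If word 1 were noun, no tagging could satisfy rule 2; so word 1 is determiner.
If word 2 were noun, no tagging could satisfy rule 2; so word 2 is determiner.
If word 3 were adverb, no tagging could satisfy rule 3; so word 3 is noun.
If word 4 were adverb, no tagging could satisfy rule 3; so word 4 is noun.
If word 5 were adverb, no tagging could satisfy rule 2; so word 5 is determiner.
If word 6 were adverb, no tagging could satisfy rule 3; so word 6 is noun.
So the tagging must be: determiner determiner noun noun determiner noun determiner adverb noun.
Rule-by-rule: rule 1 holds; rule 2 holds; rule 3 holds; rule 4 holds; rule 5 holds.

noun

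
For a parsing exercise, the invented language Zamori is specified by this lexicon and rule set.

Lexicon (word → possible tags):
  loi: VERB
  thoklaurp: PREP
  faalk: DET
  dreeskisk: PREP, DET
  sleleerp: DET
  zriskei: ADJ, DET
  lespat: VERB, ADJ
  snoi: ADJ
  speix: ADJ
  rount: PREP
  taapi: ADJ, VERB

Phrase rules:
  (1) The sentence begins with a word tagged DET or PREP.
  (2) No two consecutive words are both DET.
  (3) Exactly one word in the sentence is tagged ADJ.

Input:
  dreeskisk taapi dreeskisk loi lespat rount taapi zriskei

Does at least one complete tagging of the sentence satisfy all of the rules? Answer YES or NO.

YES

Candidates per position — 1:dreeskisk {PREP,DET}; 2:taapi {ADJ,VERB}; 3:dreeskisk {PREP,DET}; 4:loi {VERB}; 5:lespat {VERB,ADJ}; 6:rount {PREP}; 7:taapi {ADJ,VERB}; 8:zriskei {ADJ,DET}.
One satisfying assignment: PREP VERB DET VERB ADJ PREP VERB DET.
Verifying each rule — rule 1 satisfied; rule 2 satisfied; rule 3 satisfied.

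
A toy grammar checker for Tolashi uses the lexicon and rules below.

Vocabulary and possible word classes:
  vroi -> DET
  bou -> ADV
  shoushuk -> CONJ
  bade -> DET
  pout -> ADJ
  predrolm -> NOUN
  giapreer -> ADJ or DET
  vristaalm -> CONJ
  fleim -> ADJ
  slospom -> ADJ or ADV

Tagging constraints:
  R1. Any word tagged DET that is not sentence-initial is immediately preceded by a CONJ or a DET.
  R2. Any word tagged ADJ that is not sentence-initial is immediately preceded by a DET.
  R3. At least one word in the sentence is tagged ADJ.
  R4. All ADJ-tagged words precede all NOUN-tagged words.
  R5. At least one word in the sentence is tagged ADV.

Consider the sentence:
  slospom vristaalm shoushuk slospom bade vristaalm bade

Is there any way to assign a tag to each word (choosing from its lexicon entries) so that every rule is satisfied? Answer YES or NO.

NO

Candidates per position — 1:slospom {ADJ,ADV}; 2:vristaalm {CONJ}; 3:shoushuk {CONJ}; 4:slospom {ADJ,ADV}; 5:bade {DET}; 6:vristaalm {CONJ}; 7:bade {DET}.
Rule 1 cannot be satisfied by any choice of tags from the lexicon.
So there is no consistent tagging.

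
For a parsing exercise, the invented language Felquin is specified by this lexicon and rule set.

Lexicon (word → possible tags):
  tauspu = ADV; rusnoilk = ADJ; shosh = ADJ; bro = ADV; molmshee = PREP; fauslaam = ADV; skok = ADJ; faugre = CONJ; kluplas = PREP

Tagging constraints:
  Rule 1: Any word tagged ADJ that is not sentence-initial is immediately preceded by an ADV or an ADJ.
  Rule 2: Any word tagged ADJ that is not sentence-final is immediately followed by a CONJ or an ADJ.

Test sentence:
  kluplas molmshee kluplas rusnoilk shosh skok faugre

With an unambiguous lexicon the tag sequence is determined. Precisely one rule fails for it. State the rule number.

Fixed tagging: PREP PREP PREP ADJ ADJ ADJ CONJ.
Applying the rules: R1 ✗, R2 ✓.
Only rule 1 fails.

1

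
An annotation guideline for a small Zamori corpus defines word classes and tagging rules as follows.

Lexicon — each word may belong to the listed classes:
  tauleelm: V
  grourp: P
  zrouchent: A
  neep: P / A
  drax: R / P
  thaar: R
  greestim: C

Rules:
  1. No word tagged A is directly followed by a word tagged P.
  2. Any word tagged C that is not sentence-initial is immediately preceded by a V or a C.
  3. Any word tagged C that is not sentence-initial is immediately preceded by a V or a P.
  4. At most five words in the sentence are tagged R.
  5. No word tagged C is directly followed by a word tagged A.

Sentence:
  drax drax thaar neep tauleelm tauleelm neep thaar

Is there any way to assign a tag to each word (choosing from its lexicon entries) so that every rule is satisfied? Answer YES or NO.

YES

Candidates per position — 1:drax {R,P}; 2:drax {R,P}; 3:thaar {R}; 4:neep {P,A}; 5:tauleelm {V}; 6:tauleelm {V}; 7:neep {P,A}; 8:thaar {R}.
One satisfying assignment: P R R P V V A R.
Rule-by-rule: rule 1 holds; rule 2 holds; rule 3 holds; rule 4 holds; rule 5 holds.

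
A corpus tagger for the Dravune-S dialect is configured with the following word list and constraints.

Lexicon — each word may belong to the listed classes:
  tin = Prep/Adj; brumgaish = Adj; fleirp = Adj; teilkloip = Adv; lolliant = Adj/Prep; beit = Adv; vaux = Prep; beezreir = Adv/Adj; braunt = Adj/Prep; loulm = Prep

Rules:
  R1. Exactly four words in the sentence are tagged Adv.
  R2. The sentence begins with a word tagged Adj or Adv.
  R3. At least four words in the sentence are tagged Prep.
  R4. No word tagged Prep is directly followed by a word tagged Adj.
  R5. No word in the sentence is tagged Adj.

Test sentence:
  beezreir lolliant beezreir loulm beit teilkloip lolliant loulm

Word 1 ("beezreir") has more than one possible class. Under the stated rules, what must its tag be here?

Candidates per position — 1:beezreir {Adv,Adj}; 2:lolliant {Adj,Prep}; 3:beezreir {Adv,Adj}; 4:loulm {Prep}; 5:beit {Adv}; 6:teilkloip {Adv}; 7:lolliant {Adj,Prep}; 8:loulm {Prep}.
At position 1, choosing Adj makes rule 1 impossible to satisfy; hence Adv.
At position 2, choosing Adj makes rule 3 impossible to satisfy; hence Prep.
At position 3, choosing Adj makes rule 1 impossible to satisfy; hence Adv.
At position 7, choosing Adj makes rule 3 impossible to satisfy; hence Prep.
That leaves exactly one tagging: Adv Prep Adv Prep Adv Adv Prep Prep.
Rule-by-rule: rule 1 ✓; rule 2 ✓; rule 3 ✓; rule 4 ✓; rule 5 ✓.

Adv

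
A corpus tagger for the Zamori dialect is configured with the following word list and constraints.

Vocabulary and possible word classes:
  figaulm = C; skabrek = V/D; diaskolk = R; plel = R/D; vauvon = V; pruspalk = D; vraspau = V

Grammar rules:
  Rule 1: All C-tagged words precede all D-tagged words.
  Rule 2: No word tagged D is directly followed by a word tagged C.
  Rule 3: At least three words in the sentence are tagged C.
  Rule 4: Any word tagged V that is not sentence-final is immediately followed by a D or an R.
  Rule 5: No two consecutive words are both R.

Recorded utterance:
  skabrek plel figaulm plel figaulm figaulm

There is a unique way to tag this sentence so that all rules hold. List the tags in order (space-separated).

V R C R C C

Candidates per position — 1:skabrek {V,D}; 2:plel {R,D}; 3:figaulm {C}; 4:plel {R,D}; 5:figaulm {C}; 6:figaulm {C}.
Position 1: tagging it D would leave rule 1 unsatisfiable, so it must be V.
Position 2: tagging it D would leave rule 1 unsatisfiable, so it must be R.
Position 4: tagging it D would leave rule 1 unsatisfiable, so it must be R.
The unique satisfying tagging is: V R C R C C.
Checking: rule 1 ✓; rule 2 ✓; rule 3 ✓; rule 4 ✓; rule 5 ✓.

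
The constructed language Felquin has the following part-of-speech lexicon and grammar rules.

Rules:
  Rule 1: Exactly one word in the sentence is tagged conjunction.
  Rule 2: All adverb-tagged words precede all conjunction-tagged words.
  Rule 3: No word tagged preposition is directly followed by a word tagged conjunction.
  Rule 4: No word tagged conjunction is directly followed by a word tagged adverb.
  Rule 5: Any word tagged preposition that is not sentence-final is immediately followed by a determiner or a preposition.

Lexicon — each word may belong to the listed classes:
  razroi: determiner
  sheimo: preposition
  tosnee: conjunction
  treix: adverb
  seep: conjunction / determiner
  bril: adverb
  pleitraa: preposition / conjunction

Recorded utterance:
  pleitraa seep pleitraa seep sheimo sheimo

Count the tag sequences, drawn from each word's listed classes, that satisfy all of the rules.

Candidates per position — 1:pleitraa {preposition,conjunction}; 2:seep {conjunction,determiner}; 3:pleitraa {preposition,conjunction}; 4:seep {conjunction,determiner}; 5:sheimo {preposition}; 6:sheimo {preposition}.
There are 16 candidate sequences in total.
The sequences that satisfy every rule: preposition determiner conjunction determiner preposition preposition; conjunction determiner preposition determiner preposition preposition.
Count = 2.

2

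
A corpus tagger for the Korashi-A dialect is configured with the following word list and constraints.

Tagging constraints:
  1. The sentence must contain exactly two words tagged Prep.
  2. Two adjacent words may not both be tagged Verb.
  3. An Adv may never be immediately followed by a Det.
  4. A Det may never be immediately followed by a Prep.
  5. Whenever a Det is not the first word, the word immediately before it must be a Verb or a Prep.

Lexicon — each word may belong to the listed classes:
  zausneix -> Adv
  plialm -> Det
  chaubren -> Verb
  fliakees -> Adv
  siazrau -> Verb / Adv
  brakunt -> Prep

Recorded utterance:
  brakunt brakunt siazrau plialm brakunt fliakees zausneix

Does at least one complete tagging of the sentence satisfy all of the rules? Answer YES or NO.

Candidates per position — 1:brakunt {Prep}; 2:brakunt {Prep}; 3:siazrau {Verb,Adv}; 4:plialm {Det}; 5:brakunt {Prep}; 6:fliakees {Adv}; 7:zausneix {Adv}.
Rule 1 cannot be satisfied by any choice of tags from the lexicon.
So there is no consistent tagging.

NO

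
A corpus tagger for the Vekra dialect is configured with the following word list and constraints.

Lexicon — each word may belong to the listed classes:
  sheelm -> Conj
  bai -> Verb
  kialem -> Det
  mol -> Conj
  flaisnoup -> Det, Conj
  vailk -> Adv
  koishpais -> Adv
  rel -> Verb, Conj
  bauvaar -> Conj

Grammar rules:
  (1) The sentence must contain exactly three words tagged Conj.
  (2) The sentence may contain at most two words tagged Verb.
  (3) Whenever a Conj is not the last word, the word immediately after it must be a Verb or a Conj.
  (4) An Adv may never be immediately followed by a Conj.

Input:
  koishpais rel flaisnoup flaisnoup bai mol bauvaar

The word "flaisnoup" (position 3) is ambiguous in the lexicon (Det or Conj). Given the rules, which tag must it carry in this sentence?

Det

Candidates per position — 1:koishpais {Adv}; 2:rel {Verb,Conj}; 3:flaisnoup {Det,Conj}; 4:flaisnoup {Det,Conj}; 5:bai {Verb}; 6:mol {Conj}; 7:bauvaar {Conj}.
Word 2 cannot be Conj — rule 4 would then fail for every completion. It is Verb.
Position 3: the remaining choice is settled jointly with positions 4 — only Det at position 3 is part of a tagging that satisfies every rule.
That leaves exactly one tagging: Adv Verb Det Conj Verb Conj Conj.
Check: rule 1 ok; rule 2 ok; rule 3 ok; rule 4 ok.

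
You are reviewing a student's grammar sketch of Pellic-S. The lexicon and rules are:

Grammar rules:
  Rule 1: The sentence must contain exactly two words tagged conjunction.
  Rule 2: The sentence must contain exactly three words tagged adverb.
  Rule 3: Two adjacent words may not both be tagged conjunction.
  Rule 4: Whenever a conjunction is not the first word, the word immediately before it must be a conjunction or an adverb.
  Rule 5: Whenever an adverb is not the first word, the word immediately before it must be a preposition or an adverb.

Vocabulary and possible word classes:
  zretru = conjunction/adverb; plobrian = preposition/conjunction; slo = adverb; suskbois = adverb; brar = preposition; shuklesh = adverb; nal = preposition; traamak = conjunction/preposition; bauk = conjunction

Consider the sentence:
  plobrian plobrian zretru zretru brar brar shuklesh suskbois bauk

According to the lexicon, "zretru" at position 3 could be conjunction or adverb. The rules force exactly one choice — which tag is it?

adverb

Candidates per position — 1:plobrian {preposition,conjunction}; 2:plobrian {preposition,conjunction}; 3:zretru {conjunction,adverb}; 4:zretru {conjunction,adverb}; 5:brar {preposition}; 6:brar {preposition}; 7:shuklesh {adverb}; 8:suskbois {adverb}; 9:bauk {conjunction}.
Position 3: the remaining choice is settled jointly with positions 1, 2, 4 — only adverb at position 3 is part of a tagging that satisfies every rule.
The unique satisfying tagging is: preposition preposition adverb conjunction preposition preposition adverb adverb conjunction.
Rule-by-rule: rule 1 ok; rule 2 ok; rule 3 ok; rule 4 ok; rule 5 ok.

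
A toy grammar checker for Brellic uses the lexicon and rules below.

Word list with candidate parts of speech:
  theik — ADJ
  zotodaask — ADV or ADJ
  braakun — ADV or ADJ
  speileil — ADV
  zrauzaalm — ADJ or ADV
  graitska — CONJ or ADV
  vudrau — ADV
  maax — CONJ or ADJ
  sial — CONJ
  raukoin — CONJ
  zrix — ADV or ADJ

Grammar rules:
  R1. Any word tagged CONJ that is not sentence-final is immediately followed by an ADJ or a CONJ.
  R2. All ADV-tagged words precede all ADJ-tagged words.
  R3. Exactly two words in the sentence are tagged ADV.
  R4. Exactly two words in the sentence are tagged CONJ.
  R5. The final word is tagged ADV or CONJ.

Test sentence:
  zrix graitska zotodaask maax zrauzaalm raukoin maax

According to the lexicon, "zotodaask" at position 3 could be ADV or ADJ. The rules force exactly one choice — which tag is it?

ADJ

Candidates per position — 1:zrix {ADV,ADJ}; 2:graitska {CONJ,ADV}; 3:zotodaask {ADV,ADJ}; 4:maax {CONJ,ADJ}; 5:zrauzaalm {ADJ,ADV}; 6:raukoin {CONJ}; 7:maax {CONJ,ADJ}.
At position 7, choosing ADJ makes rule 5 impossible to satisfy; hence CONJ.
At position 2, choosing CONJ makes rule 4 impossible to satisfy; hence ADV.
At position 4, choosing CONJ makes rule 4 impossible to satisfy; hence ADJ.
At position 5, choosing ADV makes rule 2 impossible to satisfy; hence ADJ.
At position 1, choosing ADJ makes rule 2 impossible to satisfy; hence ADV.
At position 3, choosing ADV makes rule 3 impossible to satisfy; hence ADJ.
The unique satisfying tagging is: ADV ADV ADJ ADJ ADJ CONJ CONJ.
Check: rule 1 satisfied; rule 2 satisfied; rule 3 satisfied; rule 4 satisfied; rule 5 satisfied.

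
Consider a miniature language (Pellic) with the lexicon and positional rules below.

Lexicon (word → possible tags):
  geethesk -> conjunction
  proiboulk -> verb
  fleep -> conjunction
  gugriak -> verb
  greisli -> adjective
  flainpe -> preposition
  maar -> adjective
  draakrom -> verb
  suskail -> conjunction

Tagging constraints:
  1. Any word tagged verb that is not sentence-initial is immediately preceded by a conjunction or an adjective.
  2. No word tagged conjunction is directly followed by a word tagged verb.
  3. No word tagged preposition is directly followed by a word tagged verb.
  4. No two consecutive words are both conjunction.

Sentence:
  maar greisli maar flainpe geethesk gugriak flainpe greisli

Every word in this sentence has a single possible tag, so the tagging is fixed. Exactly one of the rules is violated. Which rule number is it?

2

Fixed tagging: adjective adjective adjective preposition conjunction verb preposition adjective.
Applying the rules: R1 ok, R2 fails, R3 ok, R4 ok.
Only rule 2 fails.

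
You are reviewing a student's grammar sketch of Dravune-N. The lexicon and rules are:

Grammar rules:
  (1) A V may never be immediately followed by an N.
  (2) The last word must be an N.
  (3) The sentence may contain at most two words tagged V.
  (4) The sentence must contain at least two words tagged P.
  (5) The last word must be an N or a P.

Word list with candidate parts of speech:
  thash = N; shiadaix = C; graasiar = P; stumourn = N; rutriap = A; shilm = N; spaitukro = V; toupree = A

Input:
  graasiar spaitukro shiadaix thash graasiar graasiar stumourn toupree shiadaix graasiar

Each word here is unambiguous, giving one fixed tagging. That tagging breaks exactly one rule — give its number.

2

Fixed tagging: P V C N P P N A C P.
Checking each rule: R1 ✓, R2 ✗, R3 ✓, R4 ✓, R5 ✓.
Only rule 2 fails.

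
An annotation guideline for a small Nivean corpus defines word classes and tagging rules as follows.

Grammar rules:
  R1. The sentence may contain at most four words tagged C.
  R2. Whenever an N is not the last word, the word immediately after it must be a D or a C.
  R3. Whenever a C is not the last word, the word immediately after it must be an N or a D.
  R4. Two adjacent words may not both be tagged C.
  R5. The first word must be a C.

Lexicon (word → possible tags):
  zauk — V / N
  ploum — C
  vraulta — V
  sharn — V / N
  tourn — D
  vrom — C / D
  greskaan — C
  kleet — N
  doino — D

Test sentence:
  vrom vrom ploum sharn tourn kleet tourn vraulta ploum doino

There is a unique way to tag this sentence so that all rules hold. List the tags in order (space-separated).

C D C N D N D V C D

Candidates per position — 1:vrom {C,D}; 2:vrom {C,D}; 3:ploum {C}; 4:sharn {V,N}; 5:tourn {D}; 6:kleet {N}; 7:tourn {D}; 8:vraulta {V}; 9:ploum {C}; 10:doino {D}.
At position 1, choosing D makes rule 5 impossible to satisfy; hence C.
At position 2, choosing C makes rule 3 impossible to satisfy; hence D.
At position 4, choosing V makes rule 3 impossible to satisfy; hence N.
The unique satisfying tagging is: C D C N D N D V C D.
Check: rule 1 ok; rule 2 ok; rule 3 ok; rule 4 ok; rule 5 ok.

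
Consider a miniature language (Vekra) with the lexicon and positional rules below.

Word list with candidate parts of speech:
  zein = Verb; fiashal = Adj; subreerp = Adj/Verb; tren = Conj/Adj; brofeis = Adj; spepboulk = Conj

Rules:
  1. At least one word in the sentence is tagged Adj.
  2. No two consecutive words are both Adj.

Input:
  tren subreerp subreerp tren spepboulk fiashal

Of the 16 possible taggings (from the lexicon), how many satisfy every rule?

8

Candidates per position — 1:tren {Conj,Adj}; 2:subreerp {Adj,Verb}; 3:subreerp {Adj,Verb}; 4:tren {Conj,Adj}; 5:spepboulk {Conj}; 6:fiashal {Adj}.
There are 16 candidate sequences in total.
Checking each against the rules leaves 8 sequences.
Count = 8.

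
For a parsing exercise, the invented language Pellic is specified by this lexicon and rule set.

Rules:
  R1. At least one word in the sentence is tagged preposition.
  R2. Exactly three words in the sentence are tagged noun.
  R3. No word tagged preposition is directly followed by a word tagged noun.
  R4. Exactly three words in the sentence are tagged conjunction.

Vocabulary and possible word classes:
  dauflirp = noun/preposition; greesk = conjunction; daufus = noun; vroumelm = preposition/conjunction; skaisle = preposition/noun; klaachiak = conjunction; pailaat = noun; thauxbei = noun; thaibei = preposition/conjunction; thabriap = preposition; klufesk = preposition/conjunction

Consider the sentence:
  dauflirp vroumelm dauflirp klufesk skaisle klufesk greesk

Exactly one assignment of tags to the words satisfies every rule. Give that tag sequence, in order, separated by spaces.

noun conjunction noun conjunction noun preposition conjunction

Candidates per position — 1:dauflirp {noun,preposition}; 2:vroumelm {preposition,conjunction}; 3:dauflirp {noun,preposition}; 4:klufesk {preposition,conjunction}; 5:skaisle {preposition,noun}; 6:klufesk {preposition,conjunction}; 7:greesk {conjunction}.
If word 1 were preposition, no tagging could satisfy rule 2; so word 1 is noun.
If word 3 were preposition, no tagging could satisfy rule 2; so word 3 is noun.
If word 5 were preposition, no tagging could satisfy rule 2; so word 5 is noun.
If word 2 were preposition, no tagging could satisfy rule 3; so word 2 is conjunction.
If word 4 were preposition, no tagging could satisfy rule 3; so word 4 is conjunction.
If word 6 were conjunction, no tagging could satisfy rule 1; so word 6 is preposition.
That leaves exactly one tagging: noun conjunction noun conjunction noun preposition conjunction.
Checking: rule 1 holds; rule 2 holds; rule 3 holds; rule 4 holds.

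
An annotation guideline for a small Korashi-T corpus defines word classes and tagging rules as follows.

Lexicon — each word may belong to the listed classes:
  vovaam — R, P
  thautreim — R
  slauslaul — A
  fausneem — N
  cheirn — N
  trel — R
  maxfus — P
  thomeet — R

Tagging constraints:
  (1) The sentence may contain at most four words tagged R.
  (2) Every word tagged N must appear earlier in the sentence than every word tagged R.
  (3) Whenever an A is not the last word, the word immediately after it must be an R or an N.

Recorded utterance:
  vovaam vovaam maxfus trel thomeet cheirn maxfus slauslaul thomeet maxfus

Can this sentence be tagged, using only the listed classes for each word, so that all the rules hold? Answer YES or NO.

Candidates per position — 1:vovaam {R,P}; 2:vovaam {R,P}; 3:maxfus {P}; 4:trel {R}; 5:thomeet {R}; 6:cheirn {N}; 7:maxfus {P}; 8:slauslaul {A}; 9:thomeet {R}; 10:maxfus {P}.
Rule 2 cannot be satisfied by any choice of tags from the lexicon.
So there is no consistent tagging.

NO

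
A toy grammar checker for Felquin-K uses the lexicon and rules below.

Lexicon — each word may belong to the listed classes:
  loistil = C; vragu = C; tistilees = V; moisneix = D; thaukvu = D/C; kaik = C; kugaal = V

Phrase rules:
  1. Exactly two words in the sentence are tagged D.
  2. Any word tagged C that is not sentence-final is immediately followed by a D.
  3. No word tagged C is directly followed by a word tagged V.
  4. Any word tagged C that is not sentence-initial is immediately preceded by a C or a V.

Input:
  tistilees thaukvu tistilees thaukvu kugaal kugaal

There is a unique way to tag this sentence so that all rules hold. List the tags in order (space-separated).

V D V D V V

Candidates per position — 1:tistilees {V}; 2:thaukvu {D,C}; 3:tistilees {V}; 4:thaukvu {D,C}; 5:kugaal {V}; 6:kugaal {V}.
If word 2 were C, no tagging could satisfy rule 1; so word 2 is D.
If word 4 were C, no tagging could satisfy rule 1; so word 4 is D.
The unique satisfying tagging is: V D V D V V.
Checking: rule 1 satisfied; rule 2 satisfied; rule 3 satisfied; rule 4 satisfied.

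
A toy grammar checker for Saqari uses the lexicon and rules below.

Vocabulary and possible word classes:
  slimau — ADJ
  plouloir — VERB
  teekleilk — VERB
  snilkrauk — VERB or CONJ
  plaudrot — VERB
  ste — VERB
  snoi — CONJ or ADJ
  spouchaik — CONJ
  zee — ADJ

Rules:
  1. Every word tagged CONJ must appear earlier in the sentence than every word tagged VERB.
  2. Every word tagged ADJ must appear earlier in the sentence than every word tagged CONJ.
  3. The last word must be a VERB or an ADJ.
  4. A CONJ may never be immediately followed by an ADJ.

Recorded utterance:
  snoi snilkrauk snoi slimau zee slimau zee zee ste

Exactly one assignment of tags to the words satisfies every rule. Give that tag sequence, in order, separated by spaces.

ADJ VERB ADJ ADJ ADJ ADJ ADJ ADJ VERB

Candidates per position — 1:snoi {CONJ,ADJ}; 2:snilkrauk {VERB,CONJ}; 3:snoi {CONJ,ADJ}; 4:slimau {ADJ}; 5:zee {ADJ}; 6:slimau {ADJ}; 7:zee {ADJ}; 8:zee {ADJ}; 9:ste {VERB}.
Word 1 cannot be CONJ — rule 2 would then fail for every completion. It is ADJ.
Word 2 cannot be CONJ — rule 2 would then fail for every completion. It is VERB.
Word 3 cannot be CONJ — rule 1 would then fail for every completion. It is ADJ.
The unique satisfying tagging is: ADJ VERB ADJ ADJ ADJ ADJ ADJ ADJ VERB.
Checking: rule 1 ok; rule 2 ok; rule 3 ok; rule 4 ok.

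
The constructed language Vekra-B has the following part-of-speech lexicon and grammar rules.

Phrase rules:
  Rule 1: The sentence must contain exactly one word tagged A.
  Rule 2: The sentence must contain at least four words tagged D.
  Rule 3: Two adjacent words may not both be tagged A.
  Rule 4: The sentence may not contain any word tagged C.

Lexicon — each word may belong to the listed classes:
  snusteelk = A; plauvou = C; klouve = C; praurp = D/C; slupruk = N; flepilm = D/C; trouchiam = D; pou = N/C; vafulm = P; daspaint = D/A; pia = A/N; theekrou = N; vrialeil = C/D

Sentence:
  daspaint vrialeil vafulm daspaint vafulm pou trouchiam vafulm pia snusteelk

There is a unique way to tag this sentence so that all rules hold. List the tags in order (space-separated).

D D P D P N D P N A

Candidates per position — 1:daspaint {D,A}; 2:vrialeil {C,D}; 3:vafulm {P}; 4:daspaint {D,A}; 5:vafulm {P}; 6:pou {N,C}; 7:trouchiam {D}; 8:vafulm {P}; 9:pia {A,N}; 10:snusteelk {A}.
Position 1: tagging it A would leave rule 1 unsatisfiable, so it must be D.
Position 2: tagging it C would leave rule 2 unsatisfiable, so it must be D.
Position 4: tagging it A would leave rule 1 unsatisfiable, so it must be D.
Position 6: tagging it C would leave rule 4 unsatisfiable, so it must be N.
Position 9: tagging it A would leave rule 1 unsatisfiable, so it must be N.
The unique satisfying tagging is: D D P D P N D P N A.
Verifying each rule — rule 1 satisfied; rule 2 satisfied; rule 3 satisfied; rule 4 satisfied.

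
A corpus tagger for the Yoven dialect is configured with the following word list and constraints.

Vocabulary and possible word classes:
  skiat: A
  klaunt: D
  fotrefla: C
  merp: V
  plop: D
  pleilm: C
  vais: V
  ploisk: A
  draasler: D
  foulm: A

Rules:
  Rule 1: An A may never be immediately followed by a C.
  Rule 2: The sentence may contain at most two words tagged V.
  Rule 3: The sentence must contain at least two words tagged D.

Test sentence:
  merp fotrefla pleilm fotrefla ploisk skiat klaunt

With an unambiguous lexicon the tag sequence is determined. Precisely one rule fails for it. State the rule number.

3

Fixed tagging: V C C C A A D.
Applying the rules: R1 ✓, R2 ✓, R3 ✗.
Only rule 3 fails.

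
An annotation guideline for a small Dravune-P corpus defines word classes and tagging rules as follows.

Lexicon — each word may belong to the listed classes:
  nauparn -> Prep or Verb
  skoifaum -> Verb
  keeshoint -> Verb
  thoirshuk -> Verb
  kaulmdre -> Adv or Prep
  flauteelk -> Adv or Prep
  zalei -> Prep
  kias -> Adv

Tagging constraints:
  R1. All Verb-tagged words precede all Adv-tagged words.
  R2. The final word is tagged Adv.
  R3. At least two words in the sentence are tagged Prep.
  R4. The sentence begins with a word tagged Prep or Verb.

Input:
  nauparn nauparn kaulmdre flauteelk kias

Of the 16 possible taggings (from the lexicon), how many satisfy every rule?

11

Candidates per position — 1:nauparn {Prep,Verb}; 2:nauparn {Prep,Verb}; 3:kaulmdre {Adv,Prep}; 4:flauteelk {Adv,Prep}; 5:kias {Adv}.
There are 16 candidate sequences in total.
Checking each against the rules leaves 11 sequences.
Count = 11.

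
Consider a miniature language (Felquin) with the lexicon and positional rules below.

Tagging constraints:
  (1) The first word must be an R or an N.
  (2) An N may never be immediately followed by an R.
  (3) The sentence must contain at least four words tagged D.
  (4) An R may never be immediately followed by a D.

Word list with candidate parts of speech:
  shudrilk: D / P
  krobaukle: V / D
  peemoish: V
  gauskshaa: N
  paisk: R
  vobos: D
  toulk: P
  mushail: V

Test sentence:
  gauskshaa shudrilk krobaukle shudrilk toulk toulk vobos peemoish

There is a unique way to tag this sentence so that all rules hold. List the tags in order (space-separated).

N D D D P P D V

Candidates per position — 1:gauskshaa {N}; 2:shudrilk {D,P}; 3:krobaukle {V,D}; 4:shudrilk {D,P}; 5:toulk {P}; 6:toulk {P}; 7:vobos {D}; 8:peemoish {V}.
Position 2: P is ruled out by rule 3; that leaves D.
Position 3: V is ruled out by rule 3; that leaves D.
Position 4: P is ruled out by rule 3; that leaves D.
The only consistent sequence is: N D D D P P D V.
Verifying each rule — rule 1 ok; rule 2 ok; rule 3 ok; rule 4 ok.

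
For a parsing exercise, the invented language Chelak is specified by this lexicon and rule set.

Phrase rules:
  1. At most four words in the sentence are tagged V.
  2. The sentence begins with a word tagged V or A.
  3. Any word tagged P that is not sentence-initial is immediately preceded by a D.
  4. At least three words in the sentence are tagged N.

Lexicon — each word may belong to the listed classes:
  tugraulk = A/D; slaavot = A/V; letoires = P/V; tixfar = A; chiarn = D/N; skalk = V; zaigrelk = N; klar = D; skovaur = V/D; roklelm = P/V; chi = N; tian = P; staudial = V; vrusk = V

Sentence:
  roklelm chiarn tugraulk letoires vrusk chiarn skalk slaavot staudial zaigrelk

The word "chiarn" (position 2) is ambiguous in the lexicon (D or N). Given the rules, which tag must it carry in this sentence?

Candidates per position — 1:roklelm {P,V}; 2:chiarn {D,N}; 3:tugraulk {A,D}; 4:letoires {P,V}; 5:vrusk {V}; 6:chiarn {D,N}; 7:skalk {V}; 8:slaavot {A,V}; 9:staudial {V}; 10:zaigrelk {N}.
If word 1 were P, no tagging could satisfy rule 2; so word 1 is V.
If word 2 were D, no tagging could satisfy rule 4; so word 2 is N.
If word 4 were V, no tagging could satisfy rule 1; so word 4 is P.
If word 6 were D, no tagging could satisfy rule 4; so word 6 is N.
If word 8 were V, no tagging could satisfy rule 1; so word 8 is A.
If word 3 were A, no tagging could satisfy rule 3; so word 3 is D.
That leaves exactly one tagging: V N D P V N V A V N.
Verifying each rule — rule 1 ok; rule 2 ok; rule 3 ok; rule 4 ok.

N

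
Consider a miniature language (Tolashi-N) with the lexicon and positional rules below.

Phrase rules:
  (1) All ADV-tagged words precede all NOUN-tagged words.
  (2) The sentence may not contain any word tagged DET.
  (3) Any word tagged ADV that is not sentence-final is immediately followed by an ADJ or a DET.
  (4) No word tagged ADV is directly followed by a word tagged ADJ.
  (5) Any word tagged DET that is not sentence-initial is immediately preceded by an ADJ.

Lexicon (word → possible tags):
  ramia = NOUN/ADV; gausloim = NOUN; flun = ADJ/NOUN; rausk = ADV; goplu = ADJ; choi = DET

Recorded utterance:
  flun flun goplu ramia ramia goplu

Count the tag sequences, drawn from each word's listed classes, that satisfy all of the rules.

4

Candidates per position — 1:flun {ADJ,NOUN}; 2:flun {ADJ,NOUN}; 3:goplu {ADJ}; 4:ramia {NOUN,ADV}; 5:ramia {NOUN,ADV}; 6:goplu {ADJ}.
There are 16 candidate sequences in total.
The sequences that satisfy every rule: ADJ ADJ ADJ NOUN NOUN ADJ; ADJ NOUN ADJ NOUN NOUN ADJ; NOUN ADJ ADJ NOUN NOUN ADJ; NOUN NOUN ADJ NOUN NOUN ADJ.
Count = 4.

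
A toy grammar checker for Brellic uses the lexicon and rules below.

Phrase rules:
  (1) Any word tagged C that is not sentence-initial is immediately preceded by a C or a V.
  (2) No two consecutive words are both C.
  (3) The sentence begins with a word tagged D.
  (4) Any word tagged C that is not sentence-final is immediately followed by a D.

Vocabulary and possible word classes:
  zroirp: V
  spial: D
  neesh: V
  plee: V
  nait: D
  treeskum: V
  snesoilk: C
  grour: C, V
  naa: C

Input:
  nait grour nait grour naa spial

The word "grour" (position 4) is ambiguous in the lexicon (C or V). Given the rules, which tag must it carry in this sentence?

Candidates per position — 1:nait {D}; 2:grour {C,V}; 3:nait {D}; 4:grour {C,V}; 5:naa {C}; 6:spial {D}.
Word 2 cannot be C — rule 1 would then fail for every completion. It is V.
Word 4 cannot be C — rule 1 would then fail for every completion. It is V.
That leaves exactly one tagging: D V D V C D.
Check: rule 1 satisfied; rule 2 satisfied; rule 3 satisfied; rule 4 satisfied.

V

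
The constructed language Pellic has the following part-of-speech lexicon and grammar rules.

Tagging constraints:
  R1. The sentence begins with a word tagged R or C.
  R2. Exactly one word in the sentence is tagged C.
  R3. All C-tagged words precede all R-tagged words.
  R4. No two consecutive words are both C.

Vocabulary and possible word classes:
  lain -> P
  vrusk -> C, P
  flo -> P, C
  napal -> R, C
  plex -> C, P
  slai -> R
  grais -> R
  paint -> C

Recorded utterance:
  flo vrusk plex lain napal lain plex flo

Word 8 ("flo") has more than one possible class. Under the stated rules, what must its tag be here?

P

Candidates per position — 1:flo {P,C}; 2:vrusk {C,P}; 3:plex {C,P}; 4:lain {P}; 5:napal {R,C}; 6:lain {P}; 7:plex {C,P}; 8:flo {P,C}.
Position 1: tagging it P would leave rule 1 unsatisfiable, so it must be C.
Position 2: tagging it C would leave rule 2 unsatisfiable, so it must be P.
Position 3: tagging it C would leave rule 2 unsatisfiable, so it must be P.
Position 5: tagging it C would leave rule 2 unsatisfiable, so it must be R.
Position 7: tagging it C would leave rule 2 unsatisfiable, so it must be P.
Position 8: tagging it C would leave rule 2 unsatisfiable, so it must be P.
That leaves exactly one tagging: C P P P R P P P.
Checking: rule 1 ✓; rule 2 ✓; rule 3 ✓; rule 4 ✓.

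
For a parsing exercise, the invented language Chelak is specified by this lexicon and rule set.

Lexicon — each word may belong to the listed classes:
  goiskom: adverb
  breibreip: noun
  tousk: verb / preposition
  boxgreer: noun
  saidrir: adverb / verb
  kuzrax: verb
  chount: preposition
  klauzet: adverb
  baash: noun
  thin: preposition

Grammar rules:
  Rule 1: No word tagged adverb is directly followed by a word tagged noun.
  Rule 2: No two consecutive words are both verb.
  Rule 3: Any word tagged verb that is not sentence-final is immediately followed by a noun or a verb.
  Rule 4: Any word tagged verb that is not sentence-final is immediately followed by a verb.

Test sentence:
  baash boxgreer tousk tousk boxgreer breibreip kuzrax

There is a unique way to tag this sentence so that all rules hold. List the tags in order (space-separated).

Candidates per position — 1:baash {noun}; 2:boxgreer {noun}; 3:tousk {verb,preposition}; 4:tousk {verb,preposition}; 5:boxgreer {noun}; 6:breibreip {noun}; 7:kuzrax {verb}.
Position 3: verb is ruled out by rule 4; that leaves preposition.
Position 4: verb is ruled out by rule 4; that leaves preposition.
The only consistent sequence is: noun noun preposition preposition noun noun verb.
Checking: rule 1 ✓; rule 2 ✓; rule 3 ✓; rule 4 ✓.

noun noun preposition preposition noun noun verb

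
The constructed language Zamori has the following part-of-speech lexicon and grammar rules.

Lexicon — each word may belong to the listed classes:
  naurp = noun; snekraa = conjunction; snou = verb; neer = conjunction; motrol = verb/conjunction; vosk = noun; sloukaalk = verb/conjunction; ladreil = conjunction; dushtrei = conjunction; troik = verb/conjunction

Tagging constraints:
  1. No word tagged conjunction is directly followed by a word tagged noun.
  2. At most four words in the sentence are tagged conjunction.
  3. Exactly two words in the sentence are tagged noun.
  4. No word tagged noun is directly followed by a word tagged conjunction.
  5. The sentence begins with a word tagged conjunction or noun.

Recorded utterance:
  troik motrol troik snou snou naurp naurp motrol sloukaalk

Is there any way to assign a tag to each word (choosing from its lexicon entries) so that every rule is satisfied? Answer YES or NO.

Candidates per position — 1:troik {verb,conjunction}; 2:motrol {verb,conjunction}; 3:troik {verb,conjunction}; 4:snou {verb}; 5:snou {verb}; 6:naurp {noun}; 7:naurp {noun}; 8:motrol {verb,conjunction}; 9:sloukaalk {verb,conjunction}.
One satisfying assignment: conjunction verb conjunction verb verb noun noun verb conjunction.
Verifying each rule — rule 1 holds; rule 2 holds; rule 3 holds; rule 4 holds; rule 5 holds.

YES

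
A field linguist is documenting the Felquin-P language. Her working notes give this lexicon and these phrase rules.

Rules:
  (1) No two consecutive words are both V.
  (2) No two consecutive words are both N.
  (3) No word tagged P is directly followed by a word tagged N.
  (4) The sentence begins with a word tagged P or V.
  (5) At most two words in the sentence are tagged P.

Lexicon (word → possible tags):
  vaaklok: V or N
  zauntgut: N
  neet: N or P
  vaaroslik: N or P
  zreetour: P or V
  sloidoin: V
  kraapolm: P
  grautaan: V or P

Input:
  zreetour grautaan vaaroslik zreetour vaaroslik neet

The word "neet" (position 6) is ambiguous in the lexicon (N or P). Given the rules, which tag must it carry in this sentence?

Candidates per position — 1:zreetour {P,V}; 2:grautaan {V,P}; 3:vaaroslik {N,P}; 4:zreetour {P,V}; 5:vaaroslik {N,P}; 6:neet {N,P}.
Position 6: the remaining choice is settled jointly with positions 1, 2, 3, 4, 5 — only P at position 6 is part of a tagging that satisfies every rule.
The unique satisfying tagging is: P V N V N P.
Checking: rule 1 satisfied; rule 2 satisfied; rule 3 satisfied; rule 4 satisfied; rule 5 satisfied.

P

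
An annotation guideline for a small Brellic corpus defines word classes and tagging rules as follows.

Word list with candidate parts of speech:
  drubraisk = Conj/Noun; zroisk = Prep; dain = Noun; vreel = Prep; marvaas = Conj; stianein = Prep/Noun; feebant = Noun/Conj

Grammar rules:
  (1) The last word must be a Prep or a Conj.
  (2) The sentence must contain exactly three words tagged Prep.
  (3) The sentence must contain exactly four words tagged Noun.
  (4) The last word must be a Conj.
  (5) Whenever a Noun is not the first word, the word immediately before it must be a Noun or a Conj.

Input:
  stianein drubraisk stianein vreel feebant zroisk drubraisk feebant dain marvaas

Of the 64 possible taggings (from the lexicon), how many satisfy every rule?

Candidates per position — 1:stianein {Prep,Noun}; 2:drubraisk {Conj,Noun}; 3:stianein {Prep,Noun}; 4:vreel {Prep}; 5:feebant {Noun,Conj}; 6:zroisk {Prep}; 7:drubraisk {Conj,Noun}; 8:feebant {Noun,Conj}; 9:dain {Noun}; 10:marvaas {Conj}.
There are 64 candidate sequences in total.
The sequences that satisfy every rule: Noun Noun Prep Prep Conj Prep Conj Noun Noun Conj.
Count = 1.

1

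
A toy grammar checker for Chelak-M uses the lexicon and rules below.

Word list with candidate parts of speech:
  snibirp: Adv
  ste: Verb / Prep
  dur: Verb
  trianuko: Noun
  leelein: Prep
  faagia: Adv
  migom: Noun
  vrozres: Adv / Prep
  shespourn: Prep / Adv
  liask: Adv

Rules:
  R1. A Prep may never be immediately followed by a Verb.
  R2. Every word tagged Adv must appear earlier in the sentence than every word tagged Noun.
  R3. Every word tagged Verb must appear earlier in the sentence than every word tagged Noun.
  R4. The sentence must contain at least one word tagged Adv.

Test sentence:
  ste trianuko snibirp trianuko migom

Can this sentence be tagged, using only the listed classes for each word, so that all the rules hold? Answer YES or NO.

Candidates per position — 1:ste {Verb,Prep}; 2:trianuko {Noun}; 3:snibirp {Adv}; 4:trianuko {Noun}; 5:migom {Noun}.
Rule 2 cannot be satisfied by any choice of tags from the lexicon.
So there is no consistent tagging.

NO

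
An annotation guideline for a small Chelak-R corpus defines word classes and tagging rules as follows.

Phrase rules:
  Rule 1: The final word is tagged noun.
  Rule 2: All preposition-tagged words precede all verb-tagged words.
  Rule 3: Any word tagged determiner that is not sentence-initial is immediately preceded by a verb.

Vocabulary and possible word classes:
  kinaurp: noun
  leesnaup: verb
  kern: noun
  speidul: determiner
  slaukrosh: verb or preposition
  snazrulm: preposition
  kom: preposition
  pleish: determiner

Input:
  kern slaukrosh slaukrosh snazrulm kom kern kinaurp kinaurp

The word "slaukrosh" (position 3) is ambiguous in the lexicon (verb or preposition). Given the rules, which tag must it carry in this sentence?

preposition

Candidates per position — 1:kern {noun}; 2:slaukrosh {verb,preposition}; 3:slaukrosh {verb,preposition}; 4:snazrulm {preposition}; 5:kom {preposition}; 6:kern {noun}; 7:kinaurp {noun}; 8:kinaurp {noun}.
If word 2 were verb, no tagging could satisfy rule 2; so word 2 is preposition.
If word 3 were verb, no tagging could satisfy rule 2; so word 3 is preposition.
So the tagging must be: noun preposition preposition preposition preposition noun noun noun.
Rule-by-rule: rule 1 satisfied; rule 2 satisfied; rule 3 satisfied.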